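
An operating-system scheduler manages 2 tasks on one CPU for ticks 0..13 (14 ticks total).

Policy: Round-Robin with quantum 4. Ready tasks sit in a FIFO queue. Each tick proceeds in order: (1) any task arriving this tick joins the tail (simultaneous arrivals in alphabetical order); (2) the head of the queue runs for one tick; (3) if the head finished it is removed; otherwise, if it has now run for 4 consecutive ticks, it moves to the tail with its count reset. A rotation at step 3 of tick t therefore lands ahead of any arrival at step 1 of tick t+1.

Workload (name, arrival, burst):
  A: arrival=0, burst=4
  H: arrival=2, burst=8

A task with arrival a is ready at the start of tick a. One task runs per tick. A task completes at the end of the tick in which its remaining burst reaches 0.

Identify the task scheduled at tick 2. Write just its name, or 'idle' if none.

running at tick 2 = A

t=0: queue=[A] q_used=0 → run A
t=1: queue=[A] q_used=1 → run A
t=2: queue=[A,H] q_used=2 → run A
t=3: queue=[A,H] q_used=3 → run A
t=4: queue=[H] q_used=0 → run H
t=5: queue=[H] q_used=1 → run H
t=6: queue=[H] q_used=2 → run H
t=7: queue=[H] q_used=3 → run H
t=8: queue=[H] q_used=0 → run H
t=9: queue=[H] q_used=1 → run H
t=10: queue=[H] q_used=2 → run H
t=11: queue=[H] q_used=3 → run H
t=12: (idle)
t=13: (idle)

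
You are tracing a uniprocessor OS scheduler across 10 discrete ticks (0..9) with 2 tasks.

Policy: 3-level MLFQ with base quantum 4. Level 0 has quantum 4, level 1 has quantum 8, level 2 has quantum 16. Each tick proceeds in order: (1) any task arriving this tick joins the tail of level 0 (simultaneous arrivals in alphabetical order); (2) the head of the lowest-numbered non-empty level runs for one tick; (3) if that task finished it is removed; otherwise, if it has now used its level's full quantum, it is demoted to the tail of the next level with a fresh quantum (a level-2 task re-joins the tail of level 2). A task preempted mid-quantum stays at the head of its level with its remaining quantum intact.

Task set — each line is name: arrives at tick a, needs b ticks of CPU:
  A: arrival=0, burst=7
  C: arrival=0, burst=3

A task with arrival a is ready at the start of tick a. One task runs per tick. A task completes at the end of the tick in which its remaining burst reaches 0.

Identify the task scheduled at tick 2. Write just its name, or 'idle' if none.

running at tick 2 = A

t=0: L0/L1/L2 = AC/-/- → run A
t=1: L0/L1/L2 = AC/-/- → run A
t=2: L0/L1/L2 = AC/-/- → run A
t=3: L0/L1/L2 = AC/-/- → run A
t=4: L0/L1/L2 = C/A/- → run C
t=5: L0/L1/L2 = C/A/- → run C
t=6: L0/L1/L2 = C/A/- → run C
t=7: L0/L1/L2 = -/A/- → run A
t=8: L0/L1/L2 = -/A/- → run A
t=9: L0/L1/L2 = -/A/- → run A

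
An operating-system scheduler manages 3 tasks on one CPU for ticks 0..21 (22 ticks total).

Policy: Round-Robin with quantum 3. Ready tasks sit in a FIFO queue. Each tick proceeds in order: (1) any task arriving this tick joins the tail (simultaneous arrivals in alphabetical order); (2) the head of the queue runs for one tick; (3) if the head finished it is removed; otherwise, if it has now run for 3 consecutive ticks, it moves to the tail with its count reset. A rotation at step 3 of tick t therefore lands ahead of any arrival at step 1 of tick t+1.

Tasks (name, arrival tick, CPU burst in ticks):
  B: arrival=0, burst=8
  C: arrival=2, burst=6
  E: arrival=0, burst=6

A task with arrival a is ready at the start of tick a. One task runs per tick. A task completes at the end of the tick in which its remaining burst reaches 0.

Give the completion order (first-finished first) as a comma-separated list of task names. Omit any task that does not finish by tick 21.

completion order = E, C, B

t=0: queue=[B,E] q_used=0 → run B
t=1: queue=[B,E] q_used=1 → run B
t=2: queue=[B,E,C] q_used=2 → run B
t=3: queue=[E,C,B] q_used=0 → run E
t=4: queue=[E,C,B] q_used=1 → run E
t=5: queue=[E,C,B] q_used=2 → run E
t=6: queue=[C,B,E] q_used=0 → run C
t=7: queue=[C,B,E] q_used=1 → run C
t=8: queue=[C,B,E] q_used=2 → run C
t=9: queue=[B,E,C] q_used=0 → run B
t=10: queue=[B,E,C] q_used=1 → run B
t=11: queue=[B,E,C] q_used=2 → run B
t=12: queue=[E,C,B] q_used=0 → run E
t=13: queue=[E,C,B] q_used=1 → run E
t=14: queue=[E,C,B] q_used=2 → run E
t=15: queue=[C,B] q_used=0 → run C
t=16: queue=[C,B] q_used=1 → run C
t=17: queue=[C,B] q_used=2 → run C
t=18: queue=[B] q_used=0 → run B
t=19: queue=[B] q_used=1 → run B
t=20: (idle)
t=21: (idle)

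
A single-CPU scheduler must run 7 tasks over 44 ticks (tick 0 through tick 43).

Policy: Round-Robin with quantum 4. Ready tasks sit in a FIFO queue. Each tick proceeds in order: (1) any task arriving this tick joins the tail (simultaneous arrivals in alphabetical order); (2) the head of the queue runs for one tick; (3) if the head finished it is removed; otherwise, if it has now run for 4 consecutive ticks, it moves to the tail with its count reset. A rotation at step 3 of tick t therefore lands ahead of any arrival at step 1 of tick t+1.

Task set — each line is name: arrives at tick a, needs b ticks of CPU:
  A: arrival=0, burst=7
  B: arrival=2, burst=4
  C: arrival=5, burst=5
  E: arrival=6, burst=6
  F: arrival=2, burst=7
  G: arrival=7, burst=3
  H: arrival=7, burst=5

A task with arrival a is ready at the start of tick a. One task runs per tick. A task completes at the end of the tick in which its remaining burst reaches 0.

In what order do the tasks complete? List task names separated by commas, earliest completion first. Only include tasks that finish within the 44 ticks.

completion order = B, A, G, F, C, E, H

t=0: queue=[A] q_used=0 → run A
t=1: queue=[A] q_used=1 → run A
t=2: queue=[A,B,F] q_used=2 → run A
t=3: queue=[A,B,F] q_used=3 → run A
t=4: queue=[B,F,A] q_used=0 → run B
t=5: queue=[B,F,A,C] q_used=1 → run B
t=6: queue=[B,F,A,C,E] q_used=2 → run B
t=7: queue=[B,F,A,C,E,G,H] q_used=3 → run B
t=8: queue=[F,A,C,E,G,H] q_used=0 → run F
t=9: queue=[F,A,C,E,G,H] q_used=1 → run F
t=10: queue=[F,A,C,E,G,H] q_used=2 → run F
t=11: queue=[F,A,C,E,G,H] q_used=3 → run F
t=12: queue=[A,C,E,G,H,F] q_used=0 → run A
t=13: queue=[A,C,E,G,H,F] q_used=1 → run A
t=14: queue=[A,C,E,G,H,F] q_used=2 → run A
t=15: queue=[C,E,G,H,F] q_used=0 → run C
t=16: queue=[C,E,G,H,F] q_used=1 → run C
t=17: queue=[C,E,G,H,F] q_used=2 → run C
t=18: queue=[C,E,G,H,F] q_used=3 → run C
t=19: queue=[E,G,H,F,C] q_used=0 → run E
t=20: queue=[E,G,H,F,C] q_used=1 → run E
t=21: queue=[E,G,H,F,C] q_used=2 → run E
t=22: queue=[E,G,H,F,C] q_used=3 → run E
t=23: queue=[G,H,F,C,E] q_used=0 → run G
t=24: queue=[G,H,F,C,E] q_used=1 → run G
t=25: queue=[G,H,F,C,E] q_used=2 → run G
t=26: queue=[H,F,C,E] q_used=0 → run H
t=27: queue=[H,F,C,E] q_used=1 → run H
t=28: queue=[H,F,C,E] q_used=2 → run H
t=29: queue=[H,F,C,E] q_used=3 → run H
t=30: queue=[F,C,E,H] q_used=0 → run F
t=31: queue=[F,C,E,H] q_used=1 → run F
t=32: queue=[F,C,E,H] q_used=2 → run F
t=33: queue=[C,E,H] q_used=0 → run C
t=34: queue=[E,H] q_used=0 → run E
t=35: queue=[E,H] q_used=1 → run E
t=36: queue=[H] q_used=0 → run H
t=37: (idle)
t=38: (idle)
t=39: (idle)
t=40: (idle)
t=41: (idle)
t=42: (idle)
t=43: (idle)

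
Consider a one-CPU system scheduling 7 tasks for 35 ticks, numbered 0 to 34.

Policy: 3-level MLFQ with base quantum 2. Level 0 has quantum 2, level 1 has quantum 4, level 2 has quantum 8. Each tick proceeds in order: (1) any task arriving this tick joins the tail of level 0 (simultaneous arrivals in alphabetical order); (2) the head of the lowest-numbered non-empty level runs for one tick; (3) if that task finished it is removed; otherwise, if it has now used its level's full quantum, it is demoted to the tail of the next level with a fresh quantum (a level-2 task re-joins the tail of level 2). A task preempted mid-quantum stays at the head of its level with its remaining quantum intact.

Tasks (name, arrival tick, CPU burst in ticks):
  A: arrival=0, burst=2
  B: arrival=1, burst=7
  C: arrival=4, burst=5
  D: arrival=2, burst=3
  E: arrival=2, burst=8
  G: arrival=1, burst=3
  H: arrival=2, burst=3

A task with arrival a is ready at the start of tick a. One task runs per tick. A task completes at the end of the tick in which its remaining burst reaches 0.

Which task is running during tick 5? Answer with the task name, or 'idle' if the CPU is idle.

t=0: L0/L1/L2 = A/-/- → run A
t=1: L0/L1/L2 = ABG/-/- → run A
t=2: L0/L1/L2 = BGDEH/-/- → run B
t=3: L0/L1/L2 = BGDEH/-/- → run B
t=4: L0/L1/L2 = GDEHC/B/- → run G
t=5: L0/L1/L2 = GDEHC/B/- → run G
t=6: L0/L1/L2 = DEHC/BG/- → run D
t=7: L0/L1/L2 = DEHC/BG/- → run D
t=8: L0/L1/L2 = EHC/BGD/- → run E
t=9: L0/L1/L2 = EHC/BGD/- → run E
t=10: L0/L1/L2 = HC/BGDE/- → run H
t=11: L0/L1/L2 = HC/BGDE/- → run H
t=12: L0/L1/L2 = C/BGDEH/- → run C
t=13: L0/L1/L2 = C/BGDEH/- → run C
t=14: L0/L1/L2 = -/BGDEHC/- → run B
t=15: L0/L1/L2 = -/BGDEHC/- → run B
t=16: L0/L1/L2 = -/BGDEHC/- → run B
t=17: L0/L1/L2 = -/BGDEHC/- → run B
t=18: L0/L1/L2 = -/GDEHC/B → run G
t=19: L0/L1/L2 = -/DEHC/B → run D
t=20: L0/L1/L2 = -/EHC/B → run E
t=21: L0/L1/L2 = -/EHC/B → run E
t=22: L0/L1/L2 = -/EHC/B → run E
t=23: L0/L1/L2 = -/EHC/B → run E
t=24: L0/L1/L2 = -/HC/BE → run H
t=25: L0/L1/L2 = -/C/BE → run C
t=26: L0/L1/L2 = -/C/BE → run C
t=27: L0/L1/L2 = -/C/BE → run C
t=28: L0/L1/L2 = -/-/BE → run B
t=29: L0/L1/L2 = -/-/E → run E
t=30: L0/L1/L2 = -/-/E → run E
t=31: (idle)
t=32: (idle)
t=33: (idle)
t=34: (idle)

running at tick 5 = G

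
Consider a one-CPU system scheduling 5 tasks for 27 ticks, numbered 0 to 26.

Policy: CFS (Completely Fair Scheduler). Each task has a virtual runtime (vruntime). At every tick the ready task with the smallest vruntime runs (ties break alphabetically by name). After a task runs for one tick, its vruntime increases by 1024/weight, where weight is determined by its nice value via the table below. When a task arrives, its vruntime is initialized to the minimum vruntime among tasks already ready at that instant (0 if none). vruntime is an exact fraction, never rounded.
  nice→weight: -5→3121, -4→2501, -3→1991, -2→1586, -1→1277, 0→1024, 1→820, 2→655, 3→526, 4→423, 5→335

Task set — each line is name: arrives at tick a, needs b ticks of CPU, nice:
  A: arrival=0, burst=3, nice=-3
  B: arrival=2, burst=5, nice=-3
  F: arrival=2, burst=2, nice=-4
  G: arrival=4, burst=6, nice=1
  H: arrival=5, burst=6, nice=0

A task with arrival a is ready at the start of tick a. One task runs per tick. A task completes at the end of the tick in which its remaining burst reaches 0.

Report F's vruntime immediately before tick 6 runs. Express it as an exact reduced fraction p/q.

t=0: vr[A=0] → run A
t=1: vr[A=1024/1991] → run A
t=2: vr[A=2048/1991 B=2048/1991 F=2048/1991] → run A
t=3: vr[B=2048/1991 F=2048/1991] → run B
t=4: vr[B=3072/1991 F=2048/1991 G=2048/1991] → run F
t=5: vr[B=3072/1991 F=7160832/4979491 G=2048/1991 H=2048/1991] → run G
t=6: vr[B=3072/1991 F=7160832/4979491 G=929536/408155 H=2048/1991] → run H
t=7: vr[B=3072/1991 F=7160832/4979491 G=929536/408155 H=4039/1991] → run F
t=8: vr[B=3072/1991 G=929536/408155 H=4039/1991] → run B
t=9: vr[B=4096/1991 G=929536/408155 H=4039/1991] → run H
t=10: vr[B=4096/1991 G=929536/408155 H=6030/1991] → run B
t=11: vr[B=5120/1991 G=929536/408155 H=6030/1991] → run G
t=12: vr[B=5120/1991 G=1439232/408155 H=6030/1991] → run B
t=13: vr[B=6144/1991 G=1439232/408155 H=6030/1991] → run H
t=14: vr[B=6144/1991 G=1439232/408155 H=8021/1991] → run B
t=15: vr[G=1439232/408155 H=8021/1991] → run G
t=16: vr[G=1948928/408155 H=8021/1991] → run H
t=17: vr[G=1948928/408155 H=10012/1991] → run G
t=18: vr[G=2458624/408155 H=10012/1991] → run H
t=19: vr[G=2458624/408155 H=12003/1991] → run G
t=20: vr[G=593664/81631 H=12003/1991] → run H
t=21: vr[G=593664/81631] → run G
t=22: (idle)
t=23: (idle)
t=24: (idle)
t=25: (idle)
t=26: (idle)

vruntime(F, start of tick 6) = 7160832/4979491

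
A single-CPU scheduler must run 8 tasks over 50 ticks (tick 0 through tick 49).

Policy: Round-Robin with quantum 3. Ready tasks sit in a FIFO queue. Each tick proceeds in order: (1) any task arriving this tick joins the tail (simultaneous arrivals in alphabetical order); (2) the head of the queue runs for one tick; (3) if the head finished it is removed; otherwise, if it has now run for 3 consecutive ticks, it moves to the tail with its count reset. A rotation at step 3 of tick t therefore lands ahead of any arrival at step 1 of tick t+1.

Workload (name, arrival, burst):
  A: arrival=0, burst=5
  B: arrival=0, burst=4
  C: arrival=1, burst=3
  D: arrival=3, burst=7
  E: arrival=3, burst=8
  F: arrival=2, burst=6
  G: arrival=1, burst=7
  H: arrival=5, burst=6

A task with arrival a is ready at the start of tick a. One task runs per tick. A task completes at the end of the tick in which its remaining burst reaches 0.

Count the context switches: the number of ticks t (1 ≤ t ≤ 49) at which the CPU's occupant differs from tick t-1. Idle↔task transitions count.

t=0: queue=[A,B] q_used=0 → run A
t=1: queue=[A,B,C,G] q_used=1 → run A
t=2: queue=[A,B,C,G,F] q_used=2 → run A
t=3: queue=[B,C,G,F,A,D,E] q_used=0 → run B
t=4: queue=[B,C,G,F,A,D,E] q_used=1 → run B
t=5: queue=[B,C,G,F,A,D,E,H] q_used=2 → run B
t=6: queue=[C,G,F,A,D,E,H,B] q_used=0 → run C
t=7: queue=[C,G,F,A,D,E,H,B] q_used=1 → run C
t=8: queue=[C,G,F,A,D,E,H,B] q_used=2 → run C
t=9: queue=[G,F,A,D,E,H,B] q_used=0 → run G
t=10: queue=[G,F,A,D,E,H,B] q_used=1 → run G
t=11: queue=[G,F,A,D,E,H,B] q_used=2 → run G
t=12: queue=[F,A,D,E,H,B,G] q_used=0 → run F
t=13: queue=[F,A,D,E,H,B,G] q_used=1 → run F
t=14: queue=[F,A,D,E,H,B,G] q_used=2 → run F
t=15: queue=[A,D,E,H,B,G,F] q_used=0 → run A
t=16: queue=[A,D,E,H,B,G,F] q_used=1 → run A
t=17: queue=[D,E,H,B,G,F] q_used=0 → run D
t=18: queue=[D,E,H,B,G,F] q_used=1 → run D
t=19: queue=[D,E,H,B,G,F] q_used=2 → run D
t=20: queue=[E,H,B,G,F,D] q_used=0 → run E
t=21: queue=[E,H,B,G,F,D] q_used=1 → run E
t=22: queue=[E,H,B,G,F,D] q_used=2 → run E
t=23: queue=[H,B,G,F,D,E] q_used=0 → run H
t=24: queue=[H,B,G,F,D,E] q_used=1 → run H
t=25: queue=[H,B,G,F,D,E] q_used=2 → run H
t=26: queue=[B,G,F,D,E,H] q_used=0 → run B
t=27: queue=[G,F,D,E,H] q_used=0 → run G
t=28: queue=[G,F,D,E,H] q_used=1 → run G
t=29: queue=[G,F,D,E,H] q_used=2 → run G
t=30: queue=[F,D,E,H,G] q_used=0 → run F
t=31: queue=[F,D,E,H,G] q_used=1 → run F
t=32: queue=[F,D,E,H,G] q_used=2 → run F
t=33: queue=[D,E,H,G] q_used=0 → run D
t=34: queue=[D,E,H,G] q_used=1 → run D
t=35: queue=[D,E,H,G] q_used=2 → run D
t=36: queue=[E,H,G,D] q_used=0 → run E
t=37: queue=[E,H,G,D] q_used=1 → run E
t=38: queue=[E,H,G,D] q_used=2 → run E
t=39: queue=[H,G,D,E] q_used=0 → run H
t=40: queue=[H,G,D,E] q_used=1 → run H
t=41: queue=[H,G,D,E] q_used=2 → run H
t=42: queue=[G,D,E] q_used=0 → run G
t=43: queue=[D,E] q_used=0 → run D
t=44: queue=[E] q_used=0 → run E
t=45: queue=[E] q_used=1 → run E
t=46: (idle)
t=47: (idle)
t=48: (idle)
t=49: (idle)

context switches = 18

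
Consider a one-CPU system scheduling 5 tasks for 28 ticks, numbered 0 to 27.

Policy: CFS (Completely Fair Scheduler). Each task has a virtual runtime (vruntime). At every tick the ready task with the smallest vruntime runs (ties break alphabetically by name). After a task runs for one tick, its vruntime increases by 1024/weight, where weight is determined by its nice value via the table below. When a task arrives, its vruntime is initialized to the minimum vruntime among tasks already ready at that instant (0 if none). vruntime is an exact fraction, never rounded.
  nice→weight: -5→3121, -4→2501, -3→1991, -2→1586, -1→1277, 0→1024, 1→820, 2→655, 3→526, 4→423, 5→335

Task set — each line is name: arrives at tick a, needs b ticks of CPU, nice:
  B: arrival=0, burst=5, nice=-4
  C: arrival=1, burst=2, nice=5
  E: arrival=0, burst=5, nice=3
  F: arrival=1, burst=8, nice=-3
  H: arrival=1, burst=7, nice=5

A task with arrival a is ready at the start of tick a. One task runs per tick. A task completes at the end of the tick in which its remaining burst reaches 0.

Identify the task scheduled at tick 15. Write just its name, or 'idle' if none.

running at tick 15 = C

t=0: vr[B=0 E=0] → run B
t=1: vr[B=1024/2501 C=0 E=0 F=0 H=0] → run C
t=2: vr[B=1024/2501 C=1024/335 E=0 F=0 H=0] → run E
t=3: vr[B=1024/2501 C=1024/335 E=512/263 F=0 H=0] → run F
t=4: vr[B=1024/2501 C=1024/335 E=512/263 F=1024/1991 H=0] → run H
t=5: vr[B=1024/2501 C=1024/335 E=512/263 F=1024/1991 H=1024/335] → run B
t=6: vr[B=2048/2501 C=1024/335 E=512/263 F=1024/1991 H=1024/335] → run F
t=7: vr[B=2048/2501 C=1024/335 E=512/263 F=2048/1991 H=1024/335] → run B
t=8: vr[B=3072/2501 C=1024/335 E=512/263 F=2048/1991 H=1024/335] → run F
t=9: vr[B=3072/2501 C=1024/335 E=512/263 F=3072/1991 H=1024/335] → run B
t=10: vr[B=4096/2501 C=1024/335 E=512/263 F=3072/1991 H=1024/335] → run F
t=11: vr[B=4096/2501 C=1024/335 E=512/263 F=4096/1991 H=1024/335] → run B
t=12: vr[C=1024/335 E=512/263 F=4096/1991 H=1024/335] → run E
t=13: vr[C=1024/335 E=1024/263 F=4096/1991 H=1024/335] → run F
t=14: vr[C=1024/335 E=1024/263 F=5120/1991 H=1024/335] → run F
t=15: vr[C=1024/335 E=1024/263 F=6144/1991 H=1024/335] → run C
t=16: vr[E=1024/263 F=6144/1991 H=1024/335] → run H
t=17: vr[E=1024/263 F=6144/1991 H=2048/335] → run F
t=18: vr[E=1024/263 F=7168/1991 H=2048/335] → run F
t=19: vr[E=1024/263 H=2048/335] → run E
t=20: vr[E=1536/263 H=2048/335] → run E
t=21: vr[E=2048/263 H=2048/335] → run H
t=22: vr[E=2048/263 H=3072/335] → run E
t=23: vr[H=3072/335] → run H
t=24: vr[H=4096/335] → run H
t=25: vr[H=1024/67] → run H
t=26: vr[H=6144/335] → run H
t=27: (idle)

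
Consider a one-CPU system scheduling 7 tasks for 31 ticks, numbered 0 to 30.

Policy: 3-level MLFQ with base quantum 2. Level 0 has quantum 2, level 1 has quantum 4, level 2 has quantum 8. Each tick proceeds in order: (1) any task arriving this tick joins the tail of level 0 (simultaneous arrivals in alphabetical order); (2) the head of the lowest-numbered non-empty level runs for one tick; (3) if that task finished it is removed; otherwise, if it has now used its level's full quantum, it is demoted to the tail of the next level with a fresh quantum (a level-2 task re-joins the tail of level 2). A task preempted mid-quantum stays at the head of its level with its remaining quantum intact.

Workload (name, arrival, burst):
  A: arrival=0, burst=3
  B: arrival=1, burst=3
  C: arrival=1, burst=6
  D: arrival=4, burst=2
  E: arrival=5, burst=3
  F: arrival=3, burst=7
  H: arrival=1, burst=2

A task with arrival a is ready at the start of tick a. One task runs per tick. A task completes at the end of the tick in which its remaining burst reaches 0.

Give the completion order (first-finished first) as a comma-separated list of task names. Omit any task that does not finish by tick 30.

completion order = H, D, A, B, C, E, F

t=0: L0/L1/L2 = A/-/- → run A
t=1: L0/L1/L2 = ABCH/-/- → run A
t=2: L0/L1/L2 = BCH/A/- → run B
t=3: L0/L1/L2 = BCHF/A/- → run B
t=4: L0/L1/L2 = CHFD/AB/- → run C
t=5: L0/L1/L2 = CHFDE/AB/- → run C
t=6: L0/L1/L2 = HFDE/ABC/- → run H
t=7: L0/L1/L2 = HFDE/ABC/- → run H
t=8: L0/L1/L2 = FDE/ABC/- → run F
t=9: L0/L1/L2 = FDE/ABC/- → run F
t=10: L0/L1/L2 = DE/ABCF/- → run D
t=11: L0/L1/L2 = DE/ABCF/- → run D
t=12: L0/L1/L2 = E/ABCF/- → run E
t=13: L0/L1/L2 = E/ABCF/- → run E
t=14: L0/L1/L2 = -/ABCFE/- → run A
t=15: L0/L1/L2 = -/BCFE/- → run B
t=16: L0/L1/L2 = -/CFE/- → run C
t=17: L0/L1/L2 = -/CFE/- → run C
t=18: L0/L1/L2 = -/CFE/- → run C
t=19: L0/L1/L2 = -/CFE/- → run C
t=20: L0/L1/L2 = -/FE/- → run F
t=21: L0/L1/L2 = -/FE/- → run F
t=22: L0/L1/L2 = -/FE/- → run F
t=23: L0/L1/L2 = -/FE/- → run F
t=24: L0/L1/L2 = -/E/F → run E
t=25: L0/L1/L2 = -/-/F → run F
t=26: (idle)
t=27: (idle)
t=28: (idle)
t=29: (idle)
t=30: (idle)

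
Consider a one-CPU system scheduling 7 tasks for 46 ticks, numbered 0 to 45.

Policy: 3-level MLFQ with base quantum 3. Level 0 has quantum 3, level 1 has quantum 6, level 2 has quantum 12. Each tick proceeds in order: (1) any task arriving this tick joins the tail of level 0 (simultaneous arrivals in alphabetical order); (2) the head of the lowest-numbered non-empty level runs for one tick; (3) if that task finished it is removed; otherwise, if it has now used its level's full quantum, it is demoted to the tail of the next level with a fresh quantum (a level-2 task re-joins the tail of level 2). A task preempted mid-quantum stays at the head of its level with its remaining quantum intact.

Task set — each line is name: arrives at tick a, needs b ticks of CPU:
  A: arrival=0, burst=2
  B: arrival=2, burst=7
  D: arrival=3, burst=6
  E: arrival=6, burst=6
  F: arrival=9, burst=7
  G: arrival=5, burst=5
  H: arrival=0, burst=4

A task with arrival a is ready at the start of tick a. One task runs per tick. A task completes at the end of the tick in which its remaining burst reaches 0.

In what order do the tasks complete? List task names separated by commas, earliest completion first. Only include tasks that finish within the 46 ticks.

t=0: L0/L1/L2 = AH/-/- → run A
t=1: L0/L1/L2 = AH/-/- → run A
t=2: L0/L1/L2 = HB/-/- → run H
t=3: L0/L1/L2 = HBD/-/- → run H
t=4: L0/L1/L2 = HBD/-/- → run H
t=5: L0/L1/L2 = BDG/H/- → run B
t=6: L0/L1/L2 = BDGE/H/- → run B
t=7: L0/L1/L2 = BDGE/H/- → run B
t=8: L0/L1/L2 = DGE/HB/- → run D
t=9: L0/L1/L2 = DGEF/HB/- → run D
t=10: L0/L1/L2 = DGEF/HB/- → run D
t=11: L0/L1/L2 = GEF/HBD/- → run G
t=12: L0/L1/L2 = GEF/HBD/- → run G
t=13: L0/L1/L2 = GEF/HBD/- → run G
t=14: L0/L1/L2 = EF/HBDG/- → run E
t=15: L0/L1/L2 = EF/HBDG/- → run E
t=16: L0/L1/L2 = EF/HBDG/- → run E
t=17: L0/L1/L2 = F/HBDGE/- → run F
t=18: L0/L1/L2 = F/HBDGE/- → run F
t=19: L0/L1/L2 = F/HBDGE/- → run F
t=20: L0/L1/L2 = -/HBDGEF/- → run H
t=21: L0/L1/L2 = -/BDGEF/- → run B
t=22: L0/L1/L2 = -/BDGEF/- → run B
t=23: L0/L1/L2 = -/BDGEF/- → run B
t=24: L0/L1/L2 = -/BDGEF/- → run B
t=25: L0/L1/L2 = -/DGEF/- → run D
t=26: L0/L1/L2 = -/DGEF/- → run D
t=27: L0/L1/L2 = -/DGEF/- → run D
t=28: L0/L1/L2 = -/GEF/- → run G
t=29: L0/L1/L2 = -/GEF/- → run G
t=30: L0/L1/L2 = -/EF/- → run E
t=31: L0/L1/L2 = -/EF/- → run E
t=32: L0/L1/L2 = -/EF/- → run E
t=33: L0/L1/L2 = -/F/- → run F
t=34: L0/L1/L2 = -/F/- → run F
t=35: L0/L1/L2 = -/F/- → run F
t=36: L0/L1/L2 = -/F/- → run F
t=37: (idle)
t=38: (idle)
t=39: (idle)
t=40: (idle)
t=41: (idle)
t=42: (idle)
t=43: (idle)
t=44: (idle)
t=45: (idle)

completion order = A, H, B, D, G, E, F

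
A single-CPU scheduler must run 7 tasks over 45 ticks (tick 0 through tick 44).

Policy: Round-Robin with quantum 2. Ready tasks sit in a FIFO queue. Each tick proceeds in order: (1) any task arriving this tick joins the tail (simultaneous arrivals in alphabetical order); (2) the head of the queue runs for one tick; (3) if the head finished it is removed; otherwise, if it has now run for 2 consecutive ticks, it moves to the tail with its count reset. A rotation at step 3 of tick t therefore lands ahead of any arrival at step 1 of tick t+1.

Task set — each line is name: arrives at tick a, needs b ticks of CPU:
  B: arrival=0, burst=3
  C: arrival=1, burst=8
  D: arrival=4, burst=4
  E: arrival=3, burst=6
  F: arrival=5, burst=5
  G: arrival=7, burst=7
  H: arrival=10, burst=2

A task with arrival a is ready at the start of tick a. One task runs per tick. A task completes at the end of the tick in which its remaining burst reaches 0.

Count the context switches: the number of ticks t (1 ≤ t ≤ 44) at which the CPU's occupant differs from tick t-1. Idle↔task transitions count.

t=0: queue=[B] q_used=0 → run B
t=1: queue=[B,C] q_used=1 → run B
t=2: queue=[C,B] q_used=0 → run C
t=3: queue=[C,B,E] q_used=1 → run C
t=4: queue=[B,E,C,D] q_used=0 → run B
t=5: queue=[E,C,D,F] q_used=0 → run E
t=6: queue=[E,C,D,F] q_used=1 → run E
t=7: queue=[C,D,F,E,G] q_used=0 → run C
t=8: queue=[C,D,F,E,G] q_used=1 → run C
t=9: queue=[D,F,E,G,C] q_used=0 → run D
t=10: queue=[D,F,E,G,C,H] q_used=1 → run D
t=11: queue=[F,E,G,C,H,D] q_used=0 → run F
t=12: queue=[F,E,G,C,H,D] q_used=1 → run F
t=13: queue=[E,G,C,H,D,F] q_used=0 → run E
t=14: queue=[E,G,C,H,D,F] q_used=1 → run E
t=15: queue=[G,C,H,D,F,E] q_used=0 → run G
t=16: queue=[G,C,H,D,F,E] q_used=1 → run G
t=17: queue=[C,H,D,F,E,G] q_used=0 → run C
t=18: queue=[C,H,D,F,E,G] q_used=1 → run C
t=19: queue=[H,D,F,E,G,C] q_used=0 → run H
t=20: queue=[H,D,F,E,G,C] q_used=1 → run H
t=21: queue=[D,F,E,G,C] q_used=0 → run D
t=22: queue=[D,F,E,G,C] q_used=1 → run D
t=23: queue=[F,E,G,C] q_used=0 → run F
t=24: queue=[F,E,G,C] q_used=1 → run F
t=25: queue=[E,G,C,F] q_used=0 → run E
t=26: queue=[E,G,C,F] q_used=1 → run E
t=27: queue=[G,C,F] q_used=0 → run G
t=28: queue=[G,C,F] q_used=1 → run G
t=29: queue=[C,F,G] q_used=0 → run C
t=30: queue=[C,F,G] q_used=1 → run C
t=31: queue=[F,G] q_used=0 → run F
t=32: queue=[G] q_used=0 → run G
t=33: queue=[G] q_used=1 → run G
t=34: queue=[G] q_used=0 → run G
t=35: (idle)
t=36: (idle)
t=37: (idle)
t=38: (idle)
t=39: (idle)
t=40: (idle)
t=41: (idle)
t=42: (idle)
t=43: (idle)
t=44: (idle)

context switches = 18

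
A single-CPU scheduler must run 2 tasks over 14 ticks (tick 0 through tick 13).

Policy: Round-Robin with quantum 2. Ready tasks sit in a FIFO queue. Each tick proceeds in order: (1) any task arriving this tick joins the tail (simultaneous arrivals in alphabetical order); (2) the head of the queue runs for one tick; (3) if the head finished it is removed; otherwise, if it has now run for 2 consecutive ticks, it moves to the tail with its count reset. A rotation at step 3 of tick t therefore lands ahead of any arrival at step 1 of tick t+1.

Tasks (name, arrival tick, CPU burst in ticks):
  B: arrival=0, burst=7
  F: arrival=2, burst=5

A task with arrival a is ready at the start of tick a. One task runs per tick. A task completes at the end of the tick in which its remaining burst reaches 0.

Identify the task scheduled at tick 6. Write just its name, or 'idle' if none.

t=0: queue=[B] q_used=0 → run B
t=1: queue=[B] q_used=1 → run B
t=2: queue=[B,F] q_used=0 → run B
t=3: queue=[B,F] q_used=1 → run B
t=4: queue=[F,B] q_used=0 → run F
t=5: queue=[F,B] q_used=1 → run F
t=6: queue=[B,F] q_used=0 → run B
t=7: queue=[B,F] q_used=1 → run B
t=8: queue=[F,B] q_used=0 → run F
t=9: queue=[F,B] q_used=1 → run F
t=10: queue=[B,F] q_used=0 → run B
t=11: queue=[F] q_used=0 → run F
t=12: (idle)
t=13: (idle)

running at tick 6 = B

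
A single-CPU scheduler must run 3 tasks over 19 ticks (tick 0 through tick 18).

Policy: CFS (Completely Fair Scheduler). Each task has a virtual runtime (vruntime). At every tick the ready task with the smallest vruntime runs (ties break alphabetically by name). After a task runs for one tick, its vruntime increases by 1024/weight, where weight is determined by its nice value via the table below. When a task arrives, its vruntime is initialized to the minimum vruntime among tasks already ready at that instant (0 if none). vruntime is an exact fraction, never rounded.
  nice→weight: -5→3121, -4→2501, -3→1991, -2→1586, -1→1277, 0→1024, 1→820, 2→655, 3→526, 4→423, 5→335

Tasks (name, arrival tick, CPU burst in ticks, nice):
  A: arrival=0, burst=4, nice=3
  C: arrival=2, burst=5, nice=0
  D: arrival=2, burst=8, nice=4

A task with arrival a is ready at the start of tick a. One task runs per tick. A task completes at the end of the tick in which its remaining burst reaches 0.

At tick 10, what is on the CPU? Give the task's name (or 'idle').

running at tick 10 = C

t=0: vr[A=0] → run A
t=1: vr[A=512/263] → run A
t=2: vr[A=1024/263 C=1024/263 D=1024/263] → run A
t=3: vr[A=1536/263 C=1024/263 D=1024/263] → run C
t=4: vr[A=1536/263 C=1287/263 D=1024/263] → run D
t=5: vr[A=1536/263 C=1287/263 D=702464/111249] → run C
t=6: vr[A=1536/263 C=1550/263 D=702464/111249] → run A
t=7: vr[C=1550/263 D=702464/111249] → run C
t=8: vr[C=1813/263 D=702464/111249] → run D
t=9: vr[C=1813/263 D=971776/111249] → run C
t=10: vr[C=2076/263 D=971776/111249] → run C
t=11: vr[D=971776/111249] → run D
t=12: vr[D=413696/37083] → run D
t=13: vr[D=1510400/111249] → run D
t=14: vr[D=1779712/111249] → run D
t=15: vr[D=683008/37083] → run D
t=16: vr[D=2318336/111249] → run D
t=17: (idle)
t=18: (idle)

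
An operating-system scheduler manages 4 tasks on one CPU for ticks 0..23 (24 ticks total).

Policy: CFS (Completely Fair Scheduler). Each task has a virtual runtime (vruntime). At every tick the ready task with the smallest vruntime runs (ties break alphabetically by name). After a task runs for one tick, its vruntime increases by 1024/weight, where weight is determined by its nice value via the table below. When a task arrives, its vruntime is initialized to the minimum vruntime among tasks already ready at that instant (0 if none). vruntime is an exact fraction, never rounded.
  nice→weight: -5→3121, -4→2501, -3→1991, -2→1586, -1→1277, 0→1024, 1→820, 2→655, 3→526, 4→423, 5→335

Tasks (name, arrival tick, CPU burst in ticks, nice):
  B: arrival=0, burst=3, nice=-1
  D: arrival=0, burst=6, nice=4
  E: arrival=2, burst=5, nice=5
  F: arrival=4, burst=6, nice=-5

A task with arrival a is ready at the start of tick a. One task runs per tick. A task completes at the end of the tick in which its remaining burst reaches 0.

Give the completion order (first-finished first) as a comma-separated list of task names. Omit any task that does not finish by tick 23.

t=0: vr[B=0 D=0] → run B
t=1: vr[B=1024/1277 D=0] → run D
t=2: vr[B=1024/1277 D=1024/423 E=1024/1277] → run B
t=3: vr[B=2048/1277 D=1024/423 E=1024/1277] → run E
t=4: vr[B=2048/1277 D=1024/423 E=1650688/427795 F=2048/1277] → run B
t=5: vr[D=1024/423 E=1650688/427795 F=2048/1277] → run F
t=6: vr[D=1024/423 E=1650688/427795 F=7699456/3985517] → run F
t=7: vr[D=1024/423 E=1650688/427795 F=9007104/3985517] → run F
t=8: vr[D=1024/423 E=1650688/427795 F=10314752/3985517] → run D
t=9: vr[D=2048/423 E=1650688/427795 F=10314752/3985517] → run F
t=10: vr[D=2048/423 E=1650688/427795 F=11622400/3985517] → run F
t=11: vr[D=2048/423 E=1650688/427795 F=12930048/3985517] → run F
t=12: vr[D=2048/423 E=1650688/427795] → run E
t=13: vr[D=2048/423 E=2958336/427795] → run D
t=14: vr[D=1024/141 E=2958336/427795] → run E
t=15: vr[D=1024/141 E=4265984/427795] → run D
t=16: vr[D=4096/423 E=4265984/427795] → run D
t=17: vr[D=5120/423 E=4265984/427795] → run E
t=18: vr[D=5120/423 E=5573632/427795] → run D
t=19: vr[E=5573632/427795] → run E
t=20: (idle)
t=21: (idle)
t=22: (idle)
t=23: (idle)

completion order = B, F, D, E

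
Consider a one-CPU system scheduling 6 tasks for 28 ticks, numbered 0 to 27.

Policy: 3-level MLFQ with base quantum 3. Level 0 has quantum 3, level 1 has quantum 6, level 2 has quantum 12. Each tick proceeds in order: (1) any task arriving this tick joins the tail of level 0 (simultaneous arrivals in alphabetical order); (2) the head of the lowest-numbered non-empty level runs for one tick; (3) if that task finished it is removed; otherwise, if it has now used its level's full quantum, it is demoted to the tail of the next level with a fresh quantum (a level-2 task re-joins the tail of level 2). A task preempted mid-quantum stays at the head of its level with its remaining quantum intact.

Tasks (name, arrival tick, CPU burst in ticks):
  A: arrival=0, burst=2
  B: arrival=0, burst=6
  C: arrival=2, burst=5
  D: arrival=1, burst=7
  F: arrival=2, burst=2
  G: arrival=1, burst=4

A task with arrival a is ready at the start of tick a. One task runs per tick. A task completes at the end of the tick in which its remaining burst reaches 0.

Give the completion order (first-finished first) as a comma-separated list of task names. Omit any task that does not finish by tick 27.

t=0: L0/L1/L2 = AB/-/- → run A
t=1: L0/L1/L2 = ABDG/-/- → run A
t=2: L0/L1/L2 = BDGCF/-/- → run B
t=3: L0/L1/L2 = BDGCF/-/- → run B
t=4: L0/L1/L2 = BDGCF/-/- → run B
t=5: L0/L1/L2 = DGCF/B/- → run D
t=6: L0/L1/L2 = DGCF/B/- → run D
t=7: L0/L1/L2 = DGCF/B/- → run D
t=8: L0/L1/L2 = GCF/BD/- → run G
t=9: L0/L1/L2 = GCF/BD/- → run G
t=10: L0/L1/L2 = GCF/BD/- → run G
t=11: L0/L1/L2 = CF/BDG/- → run C
t=12: L0/L1/L2 = CF/BDG/- → run C
t=13: L0/L1/L2 = CF/BDG/- → run C
t=14: L0/L1/L2 = F/BDGC/- → run F
t=15: L0/L1/L2 = F/BDGC/- → run F
t=16: L0/L1/L2 = -/BDGC/- → run B
t=17: L0/L1/L2 = -/BDGC/- → run B
t=18: L0/L1/L2 = -/BDGC/- → run B
t=19: L0/L1/L2 = -/DGC/- → run D
t=20: L0/L1/L2 = -/DGC/- → run D
t=21: L0/L1/L2 = -/DGC/- → run D
t=22: L0/L1/L2 = -/DGC/- → run D
t=23: L0/L1/L2 = -/GC/- → run G
t=24: L0/L1/L2 = -/C/- → run C
t=25: L0/L1/L2 = -/C/- → run C
t=26: (idle)
t=27: (idle)

completion order = A, F, B, D, G, C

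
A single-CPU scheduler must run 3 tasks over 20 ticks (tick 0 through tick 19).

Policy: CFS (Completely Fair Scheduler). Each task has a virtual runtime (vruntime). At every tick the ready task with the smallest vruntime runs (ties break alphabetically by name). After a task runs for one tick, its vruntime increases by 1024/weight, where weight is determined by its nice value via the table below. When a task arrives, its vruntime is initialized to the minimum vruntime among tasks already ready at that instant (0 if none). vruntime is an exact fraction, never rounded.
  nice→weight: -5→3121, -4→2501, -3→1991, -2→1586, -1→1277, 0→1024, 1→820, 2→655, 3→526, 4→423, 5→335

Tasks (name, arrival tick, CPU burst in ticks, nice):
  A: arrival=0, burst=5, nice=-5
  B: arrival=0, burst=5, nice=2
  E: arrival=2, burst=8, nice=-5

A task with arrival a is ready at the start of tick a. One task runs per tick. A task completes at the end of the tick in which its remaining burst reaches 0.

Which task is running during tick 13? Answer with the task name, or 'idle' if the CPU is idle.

running at tick 13 = E

t=0: vr[A=0 B=0] → run A
t=1: vr[A=1024/3121 B=0] → run B
t=2: vr[A=1024/3121 B=1024/655 E=1024/3121] → run A
t=3: vr[A=2048/3121 B=1024/655 E=1024/3121] → run E
t=4: vr[A=2048/3121 B=1024/655 E=2048/3121] → run A
t=5: vr[A=3072/3121 B=1024/655 E=2048/3121] → run E
t=6: vr[A=3072/3121 B=1024/655 E=3072/3121] → run A
t=7: vr[A=4096/3121 B=1024/655 E=3072/3121] → run E
t=8: vr[A=4096/3121 B=1024/655 E=4096/3121] → run A
t=9: vr[B=1024/655 E=4096/3121] → run E
t=10: vr[B=1024/655 E=5120/3121] → run B
t=11: vr[B=2048/655 E=5120/3121] → run E
t=12: vr[B=2048/655 E=6144/3121] → run E
t=13: vr[B=2048/655 E=7168/3121] → run E
t=14: vr[B=2048/655 E=8192/3121] → run E
t=15: vr[B=2048/655] → run B
t=16: vr[B=3072/655] → run B
t=17: vr[B=4096/655] → run B
t=18: (idle)
t=19: (idle)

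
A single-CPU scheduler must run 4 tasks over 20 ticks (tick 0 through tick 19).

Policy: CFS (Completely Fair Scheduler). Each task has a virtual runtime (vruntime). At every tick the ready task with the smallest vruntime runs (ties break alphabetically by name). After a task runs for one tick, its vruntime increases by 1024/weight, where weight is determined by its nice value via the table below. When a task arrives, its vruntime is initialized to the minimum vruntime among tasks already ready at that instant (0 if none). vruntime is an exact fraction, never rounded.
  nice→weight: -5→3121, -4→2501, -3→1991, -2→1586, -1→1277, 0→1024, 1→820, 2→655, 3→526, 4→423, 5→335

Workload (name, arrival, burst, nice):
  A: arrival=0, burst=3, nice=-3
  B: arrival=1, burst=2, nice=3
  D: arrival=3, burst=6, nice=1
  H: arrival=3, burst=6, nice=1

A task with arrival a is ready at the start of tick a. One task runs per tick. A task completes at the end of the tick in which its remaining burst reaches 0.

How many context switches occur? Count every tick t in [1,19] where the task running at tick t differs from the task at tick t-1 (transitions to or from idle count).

t=0: vr[A=0] → run A
t=1: vr[A=1024/1991 B=1024/1991] → run A
t=2: vr[A=2048/1991 B=1024/1991] → run B
t=3: vr[A=2048/1991 B=1288704/523633 D=2048/1991 H=2048/1991] → run A
t=4: vr[B=1288704/523633 D=2048/1991 H=2048/1991] → run D
t=5: vr[B=1288704/523633 D=929536/408155 H=2048/1991] → run H
t=6: vr[B=1288704/523633 D=929536/408155 H=929536/408155] → run D
t=7: vr[B=1288704/523633 D=1439232/408155 H=929536/408155] → run H
t=8: vr[B=1288704/523633 D=1439232/408155 H=1439232/408155] → run B
t=9: vr[D=1439232/408155 H=1439232/408155] → run D
t=10: vr[D=1948928/408155 H=1439232/408155] → run H
t=11: vr[D=1948928/408155 H=1948928/408155] → run D
t=12: vr[D=2458624/408155 H=1948928/408155] → run H
t=13: vr[D=2458624/408155 H=2458624/408155] → run D
t=14: vr[D=593664/81631 H=2458624/408155] → run H
t=15: vr[D=593664/81631 H=593664/81631] → run D
t=16: vr[H=593664/81631] → run H
t=17: (idle)
t=18: (idle)
t=19: (idle)

context switches = 16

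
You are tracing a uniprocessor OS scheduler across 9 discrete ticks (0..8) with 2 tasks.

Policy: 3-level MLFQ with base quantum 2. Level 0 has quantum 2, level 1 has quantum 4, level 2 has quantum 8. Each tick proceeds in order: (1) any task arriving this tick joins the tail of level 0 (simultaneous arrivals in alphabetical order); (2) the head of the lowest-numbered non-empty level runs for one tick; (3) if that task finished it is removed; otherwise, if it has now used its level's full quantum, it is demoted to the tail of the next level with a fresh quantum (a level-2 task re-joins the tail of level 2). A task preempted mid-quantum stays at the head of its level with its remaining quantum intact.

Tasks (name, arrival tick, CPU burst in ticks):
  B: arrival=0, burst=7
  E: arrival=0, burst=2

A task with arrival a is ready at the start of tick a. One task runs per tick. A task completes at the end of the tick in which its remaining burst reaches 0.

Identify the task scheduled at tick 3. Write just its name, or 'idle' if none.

t=0: L0/L1/L2 = BE/-/- → run B
t=1: L0/L1/L2 = BE/-/- → run B
t=2: L0/L1/L2 = E/B/- → run E
t=3: L0/L1/L2 = E/B/- → run E
t=4: L0/L1/L2 = -/B/- → run B
t=5: L0/L1/L2 = -/B/- → run B
t=6: L0/L1/L2 = -/B/- → run B
t=7: L0/L1/L2 = -/B/- → run B
t=8: L0/L1/L2 = -/-/B → run B

running at tick 3 = E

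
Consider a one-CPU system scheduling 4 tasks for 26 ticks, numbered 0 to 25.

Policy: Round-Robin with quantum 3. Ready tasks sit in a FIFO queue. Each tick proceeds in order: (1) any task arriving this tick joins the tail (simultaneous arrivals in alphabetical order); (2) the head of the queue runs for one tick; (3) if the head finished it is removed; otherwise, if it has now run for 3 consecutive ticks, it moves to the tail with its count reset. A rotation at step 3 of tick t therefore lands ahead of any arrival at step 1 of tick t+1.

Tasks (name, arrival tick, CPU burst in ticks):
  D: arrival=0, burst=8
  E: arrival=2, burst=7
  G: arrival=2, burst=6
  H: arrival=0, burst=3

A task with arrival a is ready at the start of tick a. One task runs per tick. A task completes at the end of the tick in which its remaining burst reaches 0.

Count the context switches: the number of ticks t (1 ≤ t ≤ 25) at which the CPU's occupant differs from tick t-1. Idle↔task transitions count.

t=0: queue=[D,H] q_used=0 → run D
t=1: queue=[D,H] q_used=1 → run D
t=2: queue=[D,H,E,G] q_used=2 → run D
t=3: queue=[H,E,G,D] q_used=0 → run H
t=4: queue=[H,E,G,D] q_used=1 → run H
t=5: queue=[H,E,G,D] q_used=2 → run H
t=6: queue=[E,G,D] q_used=0 → run E
t=7: queue=[E,G,D] q_used=1 → run E
t=8: queue=[E,G,D] q_used=2 → run E
t=9: queue=[G,D,E] q_used=0 → run G
t=10: queue=[G,D,E] q_used=1 → run G
t=11: queue=[G,D,E] q_used=2 → run G
t=12: queue=[D,E,G] q_used=0 → run D
t=13: queue=[D,E,G] q_used=1 → run D
t=14: queue=[D,E,G] q_used=2 → run D
t=15: queue=[E,G,D] q_used=0 → run E
t=16: queue=[E,G,D] q_used=1 → run E
t=17: queue=[E,G,D] q_used=2 → run E
t=18: queue=[G,D,E] q_used=0 → run G
t=19: queue=[G,D,E] q_used=1 → run G
t=20: queue=[G,D,E] q_used=2 → run G
t=21: queue=[D,E] q_used=0 → run D
t=22: queue=[D,E] q_used=1 → run D
t=23: queue=[E] q_used=0 → run E
t=24: (idle)
t=25: (idle)

context switches = 9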